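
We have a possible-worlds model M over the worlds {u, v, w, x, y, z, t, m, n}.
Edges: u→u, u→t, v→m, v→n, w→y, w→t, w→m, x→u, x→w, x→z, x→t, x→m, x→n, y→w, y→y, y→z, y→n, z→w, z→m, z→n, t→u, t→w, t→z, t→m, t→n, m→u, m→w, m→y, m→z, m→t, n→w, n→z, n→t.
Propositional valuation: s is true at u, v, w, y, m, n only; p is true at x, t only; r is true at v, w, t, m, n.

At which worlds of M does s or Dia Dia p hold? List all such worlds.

u, v, w, x, y, z, t, m, n

Let φ = s or Dia Dia p. Evaluate φ at each world:
  u (successors {u, t}): φ is true.
  v (successors {m, n}): φ is true.
  w (successors {y, t, m}): φ is true.
  x (successors {u, w, z, t, m, n}): φ is true.
  y (successors {w, y, z, n}): φ is true.
  z (successors {w, m, n}): φ is true.
  t (successors {u, w, z, m, n}): φ is true.
  m (successors {u, w, y, z, t}): φ is true.
  n (successors {w, z, t}): φ is true.
For instance, at y:
  At y: s is true, Dia Dia p is true, so s or Dia Dia p is true.
    At y: Dia Dia p requires Dia p at some successor in {w, y, z, n}.
      Dia p holds at w, so Dia Dia p is true at y.
Satisfying worlds: {u, v, w, x, y, z, t, m, n}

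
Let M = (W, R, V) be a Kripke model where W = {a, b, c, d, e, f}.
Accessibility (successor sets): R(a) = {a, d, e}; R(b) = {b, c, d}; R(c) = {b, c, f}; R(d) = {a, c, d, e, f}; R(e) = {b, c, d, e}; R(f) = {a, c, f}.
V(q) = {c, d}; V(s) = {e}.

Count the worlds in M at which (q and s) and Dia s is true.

Let φ = (q and s) and Dia s. Evaluate φ at each world:
  a (successors {a, d, e}): φ is false.
  b (successors {b, c, d}): φ is false.
  c (successors {b, c, f}): φ is false.
  d (successors {a, c, d, e, f}): φ is false.
  e (successors {b, c, d, e}): φ is false.
  f (successors {a, c, f}): φ is false.
For instance, at e:
  At e: q and s is false, Dia s is true, so (q and s) and Dia s is false.
    At e: Dia s requires s at some successor in {b, c, d, e}.
      s holds at e, so Dia s is true at e.
Satisfying worlds: none.

0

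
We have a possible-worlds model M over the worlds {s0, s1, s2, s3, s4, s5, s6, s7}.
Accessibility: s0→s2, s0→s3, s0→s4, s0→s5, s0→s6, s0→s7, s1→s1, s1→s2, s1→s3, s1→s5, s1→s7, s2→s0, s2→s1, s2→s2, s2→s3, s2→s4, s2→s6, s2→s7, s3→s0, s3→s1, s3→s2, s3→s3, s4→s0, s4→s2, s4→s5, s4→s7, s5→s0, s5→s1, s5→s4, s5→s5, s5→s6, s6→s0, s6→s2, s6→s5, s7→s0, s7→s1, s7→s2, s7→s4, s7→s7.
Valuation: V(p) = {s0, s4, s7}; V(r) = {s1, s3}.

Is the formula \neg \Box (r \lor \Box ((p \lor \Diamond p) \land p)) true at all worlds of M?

Let φ = \neg \Box (r \lor \Box ((p \lor \Diamond p) \land p)). Evaluate φ at each world:
  s0 (successors {s2, s3, s4, s5, s6, s7}): φ is true.
  s1 (successors {s1, s2, s3, s5, s7}): φ is true.
  s2 (successors {s0, s1, s2, s3, s4, s6, s7}): φ is true.
  s3 (successors {s0, s1, s2, s3}): φ is true.
  s4 (successors {s0, s2, s5, s7}): φ is true.
  s5 (successors {s0, s1, s4, s5, s6}): φ is true.
  s6 (successors {s0, s2, s5}): φ is true.
  s7 (successors {s0, s1, s2, s4, s7}): φ is true.
For instance, at s7:
  At s7: \Box (r \lor \Box ((p \lor \Diamond p) \land p)) is false, so \neg \Box (r \lor \Box ((p \lor \Diamond p) \land p)) is true.
    At s7: \Box (r \lor \Box ((p \lor \Diamond p) \land p)) requires r \lor \Box ((p \lor \Diamond p) \land p) at every successor {s0, s1, s2, s4, s7}.
      r \lor \Box ((p \lor \Diamond p) \land p) fails at s0, so \Box (r \lor \Box ((p \lor \Diamond p) \land p)) is false at s7.

Yes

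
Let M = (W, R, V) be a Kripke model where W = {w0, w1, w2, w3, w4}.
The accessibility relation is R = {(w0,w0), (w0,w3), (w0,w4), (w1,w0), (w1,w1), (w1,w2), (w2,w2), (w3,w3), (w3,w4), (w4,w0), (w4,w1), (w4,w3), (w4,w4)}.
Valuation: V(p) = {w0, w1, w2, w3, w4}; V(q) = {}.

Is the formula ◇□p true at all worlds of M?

Recall that □ψ holds at a world iff ψ holds at every accessible world, and ◇ψ holds iff ψ holds at some accessible world.
Let φ = ◇□p. Evaluate φ at each world:
  w0 (successors {w0, w3, w4}): φ is true.
  w1 (successors {w0, w1, w2}): φ is true.
  w2 (successors {w2}): φ is true.
  w3 (successors {w3, w4}): φ is true.
  w4 (successors {w0, w1, w3, w4}): φ is true.
For instance, at w0:
  At w0: ◇□p requires □p at some successor in {w0, w3, w4}.
    □p holds at w0, so ◇□p is true at w0.
      At w0: □p requires p at every successor {w0, w3, w4}.
        At w0: p is true.
        At w3: p is true.
        At w4: p is true.
      So □p is true at w0.

Yes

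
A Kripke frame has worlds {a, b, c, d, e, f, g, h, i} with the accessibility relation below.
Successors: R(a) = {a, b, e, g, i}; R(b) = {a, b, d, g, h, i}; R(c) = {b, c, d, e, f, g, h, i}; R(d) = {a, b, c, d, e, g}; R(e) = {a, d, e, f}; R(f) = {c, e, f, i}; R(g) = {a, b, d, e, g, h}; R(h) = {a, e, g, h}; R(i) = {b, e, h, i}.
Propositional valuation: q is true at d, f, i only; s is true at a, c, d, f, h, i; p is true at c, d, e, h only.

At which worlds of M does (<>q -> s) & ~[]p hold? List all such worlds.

a, c, d, f, h, i

Let φ = (<>q -> s) & ~[]p. Evaluate φ at each world:
  a (successors {a, b, e, g, i}): φ is true.
  b (successors {a, b, d, g, h, i}): φ is false.
  c (successors {b, c, d, e, f, g, h, i}): φ is true.
  d (successors {a, b, c, d, e, g}): φ is true.
  e (successors {a, d, e, f}): φ is false.
  f (successors {c, e, f, i}): φ is true.
  g (successors {a, b, d, e, g, h}): φ is false.
  h (successors {a, e, g, h}): φ is true.
  i (successors {b, e, h, i}): φ is true.
For instance, at b:
  At b: <>q -> s is false, ~[]p is true, so (<>q -> s) & ~[]p is false.
    At b: <>q is true, s is false, so <>q -> s is false.
      At b: <>q requires q at some successor in {a, b, d, g, h, i}.
        q holds at d, so <>q is true at b.
    At b: []p is false, so ~[]p is true.
      At b: []p requires p at every successor {a, b, d, g, h, i}.
        p fails at a, so []p is false at b.
Satisfying worlds: {a, c, d, f, h, i}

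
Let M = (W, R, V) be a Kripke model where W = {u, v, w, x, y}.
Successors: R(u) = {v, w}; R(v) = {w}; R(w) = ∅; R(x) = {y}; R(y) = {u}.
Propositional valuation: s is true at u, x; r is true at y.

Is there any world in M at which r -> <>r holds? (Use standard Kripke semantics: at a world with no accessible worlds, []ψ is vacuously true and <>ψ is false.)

Let φ = r -> <>r. Evaluate φ at each world:
  u (successors {v, w}): φ is true.
  v (successors {w}): φ is true.
  w (successors ∅): φ is true.
  x (successors {y}): φ is true.
  y (successors {u}): φ is false.
Detail at u (witness):
  At u: r is false, <>r is false, so r -> <>r is true.
    At u: <>r requires r at some successor in {v, w}.
      At v: r is false.
      At w: r is false.
    So <>r is false at u.

Yes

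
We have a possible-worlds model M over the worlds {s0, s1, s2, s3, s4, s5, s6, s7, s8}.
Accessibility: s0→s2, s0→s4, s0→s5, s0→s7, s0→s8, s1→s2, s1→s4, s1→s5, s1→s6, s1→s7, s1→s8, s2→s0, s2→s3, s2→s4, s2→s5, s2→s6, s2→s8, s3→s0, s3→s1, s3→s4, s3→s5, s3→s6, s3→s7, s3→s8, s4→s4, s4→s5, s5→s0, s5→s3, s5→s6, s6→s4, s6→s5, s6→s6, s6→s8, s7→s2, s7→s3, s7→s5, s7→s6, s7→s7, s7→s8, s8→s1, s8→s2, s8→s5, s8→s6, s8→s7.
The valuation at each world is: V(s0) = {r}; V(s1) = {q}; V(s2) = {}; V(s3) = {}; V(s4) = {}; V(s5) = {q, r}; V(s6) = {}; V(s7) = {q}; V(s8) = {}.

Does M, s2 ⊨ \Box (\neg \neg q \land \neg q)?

Recall that \Box ψ holds at a world iff ψ holds at every accessible world, and \Diamond ψ holds iff ψ holds at some accessible world.
At s2: \Box (\neg \neg q \land \neg q) requires \neg \neg q \land \neg q at every successor {s0, s3, s4, s5, s6, s8}.
  \neg \neg q \land \neg q fails at s0, so \Box (\neg \neg q \land \neg q) is false at s2.

No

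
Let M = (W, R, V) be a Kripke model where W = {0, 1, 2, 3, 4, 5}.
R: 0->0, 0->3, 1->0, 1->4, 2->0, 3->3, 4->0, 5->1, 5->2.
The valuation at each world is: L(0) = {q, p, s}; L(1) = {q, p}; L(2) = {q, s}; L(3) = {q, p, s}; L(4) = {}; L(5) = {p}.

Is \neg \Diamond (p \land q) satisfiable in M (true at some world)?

No

Let φ = \neg \Diamond (p \land q). Evaluate φ at each world:
  0 (successors {0, 3}): φ is false.
  1 (successors {0, 4}): φ is false.
  2 (successors {0}): φ is false.
  3 (successors {3}): φ is false.
  4 (successors {0}): φ is false.
  5 (successors {1, 2}): φ is false.
For instance, at 0:
  At 0: \Diamond (p \land q) is true, so \neg \Diamond (p \land q) is false.
    At 0: \Diamond (p \land q) requires p \land q at some successor in {0, 3}.
      p \land q holds at 0, so \Diamond (p \land q) is true at 0.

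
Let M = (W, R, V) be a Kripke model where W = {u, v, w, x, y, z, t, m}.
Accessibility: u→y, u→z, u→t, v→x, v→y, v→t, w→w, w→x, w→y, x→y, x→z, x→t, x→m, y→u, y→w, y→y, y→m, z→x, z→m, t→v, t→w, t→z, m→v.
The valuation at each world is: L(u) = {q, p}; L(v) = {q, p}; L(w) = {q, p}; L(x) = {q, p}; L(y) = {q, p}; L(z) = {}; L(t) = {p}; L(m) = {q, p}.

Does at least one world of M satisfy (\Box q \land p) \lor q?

Yes

Recall that \Box ψ holds at a world iff ψ holds at every accessible world, and \Diamond ψ holds iff ψ holds at some accessible world.
Let φ = (\Box q \land p) \lor q. Evaluate φ at each world:
  u (successors {y, z, t}): φ is true.
  v (successors {x, y, t}): φ is true.
  w (successors {w, x, y}): φ is true.
  x (successors {y, z, t, m}): φ is true.
  y (successors {u, w, y, m}): φ is true.
  z (successors {x, m}): φ is false.
  t (successors {v, w, z}): φ is false.
  m (successors {v}): φ is true.
Detail at u (witness):
  At u: \Box q \land p is false, q is true, so (\Box q \land p) \lor q is true.
    At u: \Box q is false, p is true, so \Box q \land p is false.
      At u: \Box q requires q at every successor {y, z, t}.
        q fails at z, so \Box q is false at u.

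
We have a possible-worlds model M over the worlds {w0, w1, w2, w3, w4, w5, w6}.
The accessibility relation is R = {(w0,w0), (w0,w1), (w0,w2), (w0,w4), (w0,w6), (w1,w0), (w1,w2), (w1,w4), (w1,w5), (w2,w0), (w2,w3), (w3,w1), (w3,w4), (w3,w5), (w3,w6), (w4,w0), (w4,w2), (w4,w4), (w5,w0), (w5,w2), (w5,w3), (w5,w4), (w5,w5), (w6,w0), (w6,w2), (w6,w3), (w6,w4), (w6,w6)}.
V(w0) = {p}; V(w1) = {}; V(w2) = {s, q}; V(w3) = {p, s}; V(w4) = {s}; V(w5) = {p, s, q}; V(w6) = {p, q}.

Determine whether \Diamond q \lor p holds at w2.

No

Recall that \Diamond ψ holds at a world iff ψ holds at some accessible world.
At w2: \Diamond q is false, p is false, so \Diamond q \lor p is false.
  At w2: \Diamond q requires q at some successor in {w0, w3}.
    At w0: q is false.
    At w3: q is false.
  So \Diamond q is false at w2.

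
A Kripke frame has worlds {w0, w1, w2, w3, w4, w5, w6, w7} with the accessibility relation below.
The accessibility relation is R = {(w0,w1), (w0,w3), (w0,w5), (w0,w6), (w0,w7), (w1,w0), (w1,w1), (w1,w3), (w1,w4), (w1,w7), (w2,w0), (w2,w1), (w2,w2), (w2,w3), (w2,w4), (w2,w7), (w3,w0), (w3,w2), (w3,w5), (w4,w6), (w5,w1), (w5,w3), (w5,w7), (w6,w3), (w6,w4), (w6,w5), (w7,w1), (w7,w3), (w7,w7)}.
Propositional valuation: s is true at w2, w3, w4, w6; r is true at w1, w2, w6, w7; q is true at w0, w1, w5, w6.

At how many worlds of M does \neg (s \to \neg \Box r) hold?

Recall that \Box ψ holds at a world iff ψ holds at every accessible world, and \Diamond ψ holds iff ψ holds at some accessible world.
Let φ = \neg (s \to \neg \Box r). Evaluate φ at each world:
  w0 (successors {w1, w3, w5, w6, w7}): φ is false.
  w1 (successors {w0, w1, w3, w4, w7}): φ is false.
  w2 (successors {w0, w1, w2, w3, w4, w7}): φ is false.
  w3 (successors {w0, w2, w5}): φ is false.
  w4 (successors {w6}): φ is true.
  w5 (successors {w1, w3, w7}): φ is false.
  w6 (successors {w3, w4, w5}): φ is false.
  w7 (successors {w1, w3, w7}): φ is false.
For instance, at w1:
  At w1: s \to \neg \Box r is true, so \neg (s \to \neg \Box r) is false.
    At w1: s is false, \neg \Box r is true, so s \to \neg \Box r is true.
      At w1: \Box r is false, so \neg \Box r is true.
Satisfying worlds: {w4}

1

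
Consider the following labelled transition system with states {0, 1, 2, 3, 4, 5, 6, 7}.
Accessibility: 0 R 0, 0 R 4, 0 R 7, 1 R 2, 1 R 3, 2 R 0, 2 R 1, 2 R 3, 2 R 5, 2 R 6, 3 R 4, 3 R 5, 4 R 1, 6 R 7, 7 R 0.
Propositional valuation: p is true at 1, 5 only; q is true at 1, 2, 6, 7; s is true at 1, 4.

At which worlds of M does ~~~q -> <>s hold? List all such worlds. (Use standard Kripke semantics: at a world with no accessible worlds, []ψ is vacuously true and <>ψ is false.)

0, 1, 2, 3, 4, 6, 7

Recall that <>ψ holds at a world iff ψ holds at some accessible world.
Let φ = ~~~q -> <>s. Evaluate φ at each world:
  0 (successors {0, 4, 7}): φ is true.
  1 (successors {2, 3}): φ is true.
  2 (successors {0, 1, 3, 5, 6}): φ is true.
  3 (successors {4, 5}): φ is true.
  4 (successors {1}): φ is true.
  5 (successors ∅): φ is false.
  6 (successors {7}): φ is true.
  7 (successors {0}): φ is true.
For instance, at 1:
  At 1: ~~~q is false, <>s is false, so ~~~q -> <>s is true.
    At 1: <>s requires s at some successor in {2, 3}.
      At 2: s is false.
      At 3: s is false.
    So <>s is false at 1.
Satisfying worlds: {0, 1, 2, 3, 4, 6, 7}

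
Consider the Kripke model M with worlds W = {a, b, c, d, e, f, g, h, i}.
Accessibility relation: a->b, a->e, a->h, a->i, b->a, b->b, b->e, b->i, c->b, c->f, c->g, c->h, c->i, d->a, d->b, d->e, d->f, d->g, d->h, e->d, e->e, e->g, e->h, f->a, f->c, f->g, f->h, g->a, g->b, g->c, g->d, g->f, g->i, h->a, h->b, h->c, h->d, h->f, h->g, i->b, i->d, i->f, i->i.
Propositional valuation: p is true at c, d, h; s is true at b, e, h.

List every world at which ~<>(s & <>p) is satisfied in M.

g, h, i

Recall that <>ψ holds at a world iff ψ holds at some accessible world.
Let φ = ~<>(s & <>p). Evaluate φ at each world:
  a (successors {b, e, h, i}): φ is false.
  b (successors {a, b, e, i}): φ is false.
  c (successors {b, f, g, h, i}): φ is false.
  d (successors {a, b, e, f, g, h}): φ is false.
  e (successors {d, e, g, h}): φ is false.
  f (successors {a, c, g, h}): φ is false.
  g (successors {a, b, c, d, f, i}): φ is true.
  h (successors {a, b, c, d, f, g}): φ is true.
  i (successors {b, d, f, i}): φ is true.
For instance, at f:
  At f: <>(s & <>p) is true, so ~<>(s & <>p) is false.
    At f: <>(s & <>p) requires s & <>p at some successor in {a, c, g, h}.
      s & <>p holds at h, so <>(s & <>p) is true at f.
Satisfying worlds: {g, h, i}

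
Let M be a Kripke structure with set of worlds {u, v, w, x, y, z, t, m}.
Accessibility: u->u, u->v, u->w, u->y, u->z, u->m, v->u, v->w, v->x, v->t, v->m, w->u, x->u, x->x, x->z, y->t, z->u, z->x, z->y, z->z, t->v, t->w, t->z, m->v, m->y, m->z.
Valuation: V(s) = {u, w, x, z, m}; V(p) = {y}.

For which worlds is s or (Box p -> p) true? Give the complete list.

Let φ = s or (Box p -> p). Evaluate φ at each world:
  u (successors {u, v, w, y, z, m}): φ is true.
  v (successors {u, w, x, t, m}): φ is true.
  w (successors {u}): φ is true.
  x (successors {u, x, z}): φ is true.
  y (successors {t}): φ is true.
  z (successors {u, x, y, z}): φ is true.
  t (successors {v, w, z}): φ is true.
  m (successors {v, y, z}): φ is true.
For instance, at t:
  At t: s is false, Box p -> p is true, so s or (Box p -> p) is true.
    At t: Box p is false, p is false, so Box p -> p is true.
      At t: Box p requires p at every successor {v, w, z}.
        p fails at v, so Box p is false at t.
Satisfying worlds: {u, v, w, x, y, z, t, m}

u, v, w, x, y, z, t, m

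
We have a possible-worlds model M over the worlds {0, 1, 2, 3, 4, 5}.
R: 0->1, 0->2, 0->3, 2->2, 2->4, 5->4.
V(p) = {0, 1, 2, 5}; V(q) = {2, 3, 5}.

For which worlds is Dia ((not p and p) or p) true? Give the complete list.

Let φ = Dia ((not p and p) or p). Evaluate φ at each world:
  0 (successors {1, 2, 3}): φ is true.
  1 (successors ∅): φ is false.
  2 (successors {2, 4}): φ is true.
  3 (successors ∅): φ is false.
  4 (successors ∅): φ is false.
  5 (successors {4}): φ is false.
For instance, at 0:
  At 0: Dia ((not p and p) or p) requires (not p and p) or p at some successor in {1, 2, 3}.
    (not p and p) or p holds at 1, so Dia ((not p and p) or p) is true at 0.
Satisfying worlds: {0, 2}

0, 2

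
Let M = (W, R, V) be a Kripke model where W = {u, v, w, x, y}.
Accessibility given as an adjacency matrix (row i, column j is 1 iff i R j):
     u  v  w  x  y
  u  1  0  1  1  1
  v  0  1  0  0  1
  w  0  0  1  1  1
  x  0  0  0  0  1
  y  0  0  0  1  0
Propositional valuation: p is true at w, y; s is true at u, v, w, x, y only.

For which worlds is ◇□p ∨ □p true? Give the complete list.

Let φ = ◇□p ∨ □p. Evaluate φ at each world:
  u (successors {u, w, x, y}): φ is true.
  v (successors {v, y}): φ is false.
  w (successors {w, x, y}): φ is true.
  x (successors {y}): φ is true.
  y (successors {x}): φ is true.
For instance, at x:
  At x: ◇□p is false, □p is true, so ◇□p ∨ □p is true.
    At x: ◇□p requires □p at some successor in {y}.
      At y: □p is false.
    So ◇□p is false at x.
    At x: □p requires p at every successor {y}.
      At y: p is true.
    So □p is true at x.
Satisfying worlds: {u, w, x, y}

u, w, x, y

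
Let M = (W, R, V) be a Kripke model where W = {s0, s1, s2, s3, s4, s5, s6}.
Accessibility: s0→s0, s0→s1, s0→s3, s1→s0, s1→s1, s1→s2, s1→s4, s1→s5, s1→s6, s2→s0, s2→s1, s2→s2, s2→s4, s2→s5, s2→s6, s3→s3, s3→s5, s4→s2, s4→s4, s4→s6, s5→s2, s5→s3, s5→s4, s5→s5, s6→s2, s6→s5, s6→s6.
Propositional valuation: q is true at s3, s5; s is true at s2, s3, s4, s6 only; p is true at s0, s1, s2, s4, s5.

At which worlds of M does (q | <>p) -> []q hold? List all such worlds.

Let φ = (q | <>p) -> []q. Evaluate φ at each world:
  s0 (successors {s0, s1, s3}): φ is false.
  s1 (successors {s0, s1, s2, s4, s5, s6}): φ is false.
  s2 (successors {s0, s1, s2, s4, s5, s6}): φ is false.
  s3 (successors {s3, s5}): φ is true.
  s4 (successors {s2, s4, s6}): φ is false.
  s5 (successors {s2, s3, s4, s5}): φ is false.
  s6 (successors {s2, s5, s6}): φ is false.
For instance, at s6:
  At s6: q | <>p is true, []q is false, so (q | <>p) -> []q is false.
    At s6: q is false, <>p is true, so q | <>p is true.
      At s6: <>p requires p at some successor in {s2, s5, s6}.
        p holds at s2, so <>p is true at s6.
    At s6: []q requires q at every successor {s2, s5, s6}.
      q fails at s2, so []q is false at s6.
Satisfying worlds: {s3}

s3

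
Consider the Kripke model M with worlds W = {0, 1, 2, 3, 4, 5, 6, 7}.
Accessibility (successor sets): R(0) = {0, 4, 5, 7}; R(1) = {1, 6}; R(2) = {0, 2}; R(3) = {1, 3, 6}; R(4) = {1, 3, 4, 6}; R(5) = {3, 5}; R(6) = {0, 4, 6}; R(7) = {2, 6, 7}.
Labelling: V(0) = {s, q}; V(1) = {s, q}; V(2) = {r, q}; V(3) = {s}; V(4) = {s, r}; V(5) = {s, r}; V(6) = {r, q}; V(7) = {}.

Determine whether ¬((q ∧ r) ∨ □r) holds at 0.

At 0: (q ∧ r) ∨ □r is false, so ¬((q ∧ r) ∨ □r) is true.
  At 0: q ∧ r is false, □r is false, so (q ∧ r) ∨ □r is false.
    At 0: □r requires r at every successor {0, 4, 5, 7}.
      r fails at 0, so □r is false at 0.

Yes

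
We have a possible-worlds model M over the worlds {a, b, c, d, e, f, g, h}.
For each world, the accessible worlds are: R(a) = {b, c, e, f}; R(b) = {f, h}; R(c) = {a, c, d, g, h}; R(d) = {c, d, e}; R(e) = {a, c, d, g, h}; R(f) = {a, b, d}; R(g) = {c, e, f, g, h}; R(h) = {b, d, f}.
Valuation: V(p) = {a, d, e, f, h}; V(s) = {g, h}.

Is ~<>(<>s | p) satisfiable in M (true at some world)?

Let φ = ~<>(<>s | p). Evaluate φ at each world:
  a (successors {b, c, e, f}): φ is false.
  b (successors {f, h}): φ is false.
  c (successors {a, c, d, g, h}): φ is false.
  d (successors {c, d, e}): φ is false.
  e (successors {a, c, d, g, h}): φ is false.
  f (successors {a, b, d}): φ is false.
  g (successors {c, e, f, g, h}): φ is false.
  h (successors {b, d, f}): φ is false.
For instance, at e:
  At e: <>(<>s | p) is true, so ~<>(<>s | p) is false.
    At e: <>(<>s | p) requires <>s | p at some successor in {a, c, d, g, h}.
      <>s | p holds at a, so <>(<>s | p) is true at e.

No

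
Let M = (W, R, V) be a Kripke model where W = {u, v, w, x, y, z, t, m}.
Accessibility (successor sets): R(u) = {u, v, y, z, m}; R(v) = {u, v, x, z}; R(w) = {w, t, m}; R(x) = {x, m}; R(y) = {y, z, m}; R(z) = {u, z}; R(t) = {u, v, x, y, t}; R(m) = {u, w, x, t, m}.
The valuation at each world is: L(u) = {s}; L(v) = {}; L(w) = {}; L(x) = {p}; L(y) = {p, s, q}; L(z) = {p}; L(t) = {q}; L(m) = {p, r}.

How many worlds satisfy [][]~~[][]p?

Recall that []ψ holds at a world iff ψ holds at every accessible world, and <>ψ holds iff ψ holds at some accessible world.
Let φ = [][]~~[][]p. Evaluate φ at each world:
  u (successors {u, v, y, z, m}): φ is false.
  v (successors {u, v, x, z}): φ is false.
  w (successors {w, t, m}): φ is false.
  x (successors {x, m}): φ is false.
  y (successors {y, z, m}): φ is false.
  z (successors {u, z}): φ is false.
  t (successors {u, v, x, y, t}): φ is false.
  m (successors {u, w, x, t, m}): φ is false.
For instance, at v:
  At v: [][]~~[][]p requires []~~[][]p at every successor {u, v, x, z}.
    []~~[][]p fails at u, so [][]~~[][]p is false at v.
      At u: []~~[][]p requires ~~[][]p at every successor {u, v, y, z, m}.
        ~~[][]p fails at u, so []~~[][]p is false at u.
Satisfying worlds: none.

0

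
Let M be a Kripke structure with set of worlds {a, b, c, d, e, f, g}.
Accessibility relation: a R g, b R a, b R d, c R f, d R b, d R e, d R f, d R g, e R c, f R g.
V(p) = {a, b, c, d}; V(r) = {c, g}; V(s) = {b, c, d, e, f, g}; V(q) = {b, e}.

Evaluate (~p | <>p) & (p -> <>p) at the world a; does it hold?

No

At a: ~p | <>p is false, p -> <>p is false, so (~p | <>p) & (p -> <>p) is false.
  At a: ~p is false, <>p is false, so ~p | <>p is false.
    At a: <>p requires p at some successor in {g}.
      At g: p is false.
    So <>p is false at a.
  At a: p is true, <>p is false, so p -> <>p is false.
    At a: <>p requires p at some successor in {g}.
      At g: p is false.
    So <>p is false at a.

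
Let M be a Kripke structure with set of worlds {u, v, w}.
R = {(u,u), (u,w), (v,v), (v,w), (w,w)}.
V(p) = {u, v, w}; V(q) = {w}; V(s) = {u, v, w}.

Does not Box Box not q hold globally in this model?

Yes

Let φ = not Box Box not q. Evaluate φ at each world:
  u (successors {u, w}): φ is true.
  v (successors {v, w}): φ is true.
  w (successors {w}): φ is true.
For instance, at u:
  At u: Box Box not q is false, so not Box Box not q is true.
    At u: Box Box not q requires Box not q at every successor {u, w}.
      Box not q fails at u, so Box Box not q is false at u.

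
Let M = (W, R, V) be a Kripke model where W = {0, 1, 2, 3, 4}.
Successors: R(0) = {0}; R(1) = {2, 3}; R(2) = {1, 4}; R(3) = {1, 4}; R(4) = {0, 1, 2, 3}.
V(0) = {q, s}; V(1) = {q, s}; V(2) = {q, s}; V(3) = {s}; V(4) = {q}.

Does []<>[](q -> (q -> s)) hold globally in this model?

No

Let φ = []<>[](q -> (q -> s)). Evaluate φ at each world:
  0 (successors {0}): φ is true.
  1 (successors {2, 3}): φ is true.
  2 (successors {1, 4}): φ is false.
  3 (successors {1, 4}): φ is false.
  4 (successors {0, 1, 2, 3}): φ is false.
Detail at 2 (counterexample):
  At 2: []<>[](q -> (q -> s)) requires <>[](q -> (q -> s)) at every successor {1, 4}.
    <>[](q -> (q -> s)) fails at 1, so []<>[](q -> (q -> s)) is false at 2.
      At 1: <>[](q -> (q -> s)) requires [](q -> (q -> s)) at some successor in {2, 3}.
        At 2: [](q -> (q -> s)) is false.
        At 3: [](q -> (q -> s)) is false.
      So <>[](q -> (q -> s)) is false at 1.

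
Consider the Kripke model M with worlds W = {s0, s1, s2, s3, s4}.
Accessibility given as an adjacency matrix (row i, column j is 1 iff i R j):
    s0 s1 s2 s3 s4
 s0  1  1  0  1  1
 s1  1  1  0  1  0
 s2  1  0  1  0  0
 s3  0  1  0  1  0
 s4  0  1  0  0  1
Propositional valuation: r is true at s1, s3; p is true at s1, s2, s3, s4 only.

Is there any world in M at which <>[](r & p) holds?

Yes

Recall that []ψ holds at a world iff ψ holds at every accessible world, and <>ψ holds iff ψ holds at some accessible world.
Let φ = <>[](r & p). Evaluate φ at each world:
  s0 (successors {s0, s1, s3, s4}): φ is true.
  s1 (successors {s0, s1, s3}): φ is true.
  s2 (successors {s0, s2}): φ is false.
  s3 (successors {s1, s3}): φ is true.
  s4 (successors {s1, s4}): φ is false.
Detail at s0 (witness):
  At s0: <>[](r & p) requires [](r & p) at some successor in {s0, s1, s3, s4}.
    [](r & p) holds at s3, so <>[](r & p) is true at s0.
      At s3: [](r & p) requires r & p at every successor {s1, s3}.
        At s1: r & p is true.
        At s3: r & p is true.
      So [](r & p) is true at s3.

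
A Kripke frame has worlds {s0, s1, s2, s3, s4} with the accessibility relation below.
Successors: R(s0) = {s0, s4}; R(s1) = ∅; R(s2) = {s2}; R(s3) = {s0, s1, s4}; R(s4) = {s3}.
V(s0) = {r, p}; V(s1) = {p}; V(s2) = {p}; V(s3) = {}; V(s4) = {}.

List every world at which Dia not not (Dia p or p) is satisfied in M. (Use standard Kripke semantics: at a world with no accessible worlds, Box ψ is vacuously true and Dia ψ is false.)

Let φ = Dia not not (Dia p or p). Evaluate φ at each world:
  s0 (successors {s0, s4}): φ is true.
  s1 (successors ∅): φ is false.
  s2 (successors {s2}): φ is true.
  s3 (successors {s0, s1, s4}): φ is true.
  s4 (successors {s3}): φ is true.
For instance, at s4:
  At s4: Dia not not (Dia p or p) requires not not (Dia p or p) at some successor in {s3}.
    not not (Dia p or p) holds at s3, so Dia not not (Dia p or p) is true at s4.
      At s3: not (Dia p or p) is false, so not not (Dia p or p) is true.
Satisfying worlds: {s0, s2, s3, s4}

s0, s2, s3, s4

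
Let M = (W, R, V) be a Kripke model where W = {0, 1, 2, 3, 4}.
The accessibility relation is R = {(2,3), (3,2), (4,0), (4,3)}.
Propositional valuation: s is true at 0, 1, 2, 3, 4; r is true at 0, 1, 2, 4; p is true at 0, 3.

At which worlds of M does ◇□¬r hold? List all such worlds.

Let φ = ◇□¬r. Evaluate φ at each world:
  0 (successors ∅): φ is false.
  1 (successors ∅): φ is false.
  2 (successors {3}): φ is false.
  3 (successors {2}): φ is true.
  4 (successors {0, 3}): φ is true.
For instance, at 3:
  At 3: ◇□¬r requires □¬r at some successor in {2}.
    □¬r holds at 2, so ◇□¬r is true at 3.
      At 2: □¬r requires ¬r at every successor {3}.
        At 3: ¬r is true.
      So □¬r is true at 2.
Satisfying worlds: {3, 4}

3, 4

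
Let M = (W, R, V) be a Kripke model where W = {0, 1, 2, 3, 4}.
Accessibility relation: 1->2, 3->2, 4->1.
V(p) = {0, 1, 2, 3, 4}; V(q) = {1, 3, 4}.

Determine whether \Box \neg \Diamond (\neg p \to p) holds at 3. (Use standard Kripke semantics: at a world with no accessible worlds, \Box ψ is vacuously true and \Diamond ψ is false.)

Yes

Recall that \Box ψ holds at a world iff ψ holds at every accessible world, and \Diamond ψ holds iff ψ holds at some accessible world.
At 3: \Box \neg \Diamond (\neg p \to p) requires \neg \Diamond (\neg p \to p) at every successor {2}.
    At 2: \Diamond (\neg p \to p) is false, so \neg \Diamond (\neg p \to p) is true.
      At 2: no accessible worlds, so \Diamond (\neg p \to p) is false.
So \Box \neg \Diamond (\neg p \to p) is true at 3.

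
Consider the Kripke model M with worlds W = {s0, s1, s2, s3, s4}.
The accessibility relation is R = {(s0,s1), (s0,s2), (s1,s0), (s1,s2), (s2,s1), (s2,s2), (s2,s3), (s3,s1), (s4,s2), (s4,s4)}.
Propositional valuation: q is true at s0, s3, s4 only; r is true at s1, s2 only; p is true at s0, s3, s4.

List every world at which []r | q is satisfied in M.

s0, s3, s4

Let φ = []r | q. Evaluate φ at each world:
  s0 (successors {s1, s2}): φ is true.
  s1 (successors {s0, s2}): φ is false.
  s2 (successors {s1, s2, s3}): φ is false.
  s3 (successors {s1}): φ is true.
  s4 (successors {s2, s4}): φ is true.
For instance, at s0:
  At s0: []r is true, q is true, so []r | q is true.
    At s0: []r requires r at every successor {s1, s2}.
      At s1: r is true.
      At s2: r is true.
    So []r is true at s0.
Satisfying worlds: {s0, s3, s4}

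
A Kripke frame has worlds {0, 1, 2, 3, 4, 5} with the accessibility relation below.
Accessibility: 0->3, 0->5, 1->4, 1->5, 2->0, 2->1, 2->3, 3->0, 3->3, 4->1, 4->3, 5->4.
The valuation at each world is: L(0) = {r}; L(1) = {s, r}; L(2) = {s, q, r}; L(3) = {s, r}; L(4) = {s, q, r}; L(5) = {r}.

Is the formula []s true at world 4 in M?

At 4: []s requires s at every successor {1, 3}.
  At 1: s is true.
  At 3: s is true.
So []s is true at 4.

Yes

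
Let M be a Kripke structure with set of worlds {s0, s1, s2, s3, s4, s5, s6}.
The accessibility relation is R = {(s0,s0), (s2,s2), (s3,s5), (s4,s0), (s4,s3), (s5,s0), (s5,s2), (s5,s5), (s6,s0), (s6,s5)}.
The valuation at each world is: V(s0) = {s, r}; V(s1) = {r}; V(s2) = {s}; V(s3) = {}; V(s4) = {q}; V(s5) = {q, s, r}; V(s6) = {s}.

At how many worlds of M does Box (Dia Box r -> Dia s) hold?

Recall that Box ψ holds at a world iff ψ holds at every accessible world, and Dia ψ holds iff ψ holds at some accessible world.
Let φ = Box (Dia Box r -> Dia s). Evaluate φ at each world:
  s0 (successors {s0}): φ is true.
  s1 (successors ∅): φ is true.
  s2 (successors {s2}): φ is true.
  s3 (successors {s5}): φ is true.
  s4 (successors {s0, s3}): φ is true.
  s5 (successors {s0, s2, s5}): φ is true.
  s6 (successors {s0, s5}): φ is true.
For instance, at s5:
  At s5: Box (Dia Box r -> Dia s) requires Dia Box r -> Dia s at every successor {s0, s2, s5}.
      At s0: Dia Box r is true, Dia s is true, so Dia Box r -> Dia s is true.
      At s2: Dia Box r is false, Dia s is true, so Dia Box r -> Dia s is true.
      At s5: Dia Box r is true, Dia s is true, so Dia Box r -> Dia s is true.
  So Box (Dia Box r -> Dia s) is true at s5.
Satisfying worlds: {s0, s1, s2, s3, s4, s5, s6}

7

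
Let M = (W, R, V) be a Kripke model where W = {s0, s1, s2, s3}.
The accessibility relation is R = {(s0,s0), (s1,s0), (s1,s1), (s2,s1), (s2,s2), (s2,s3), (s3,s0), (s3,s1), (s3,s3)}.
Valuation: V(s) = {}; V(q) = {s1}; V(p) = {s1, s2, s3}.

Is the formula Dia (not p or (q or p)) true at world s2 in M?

Yes

At s2: Dia (not p or (q or p)) requires not p or (q or p) at some successor in {s1, s2, s3}.
  not p or (q or p) holds at s1, so Dia (not p or (q or p)) is true at s2.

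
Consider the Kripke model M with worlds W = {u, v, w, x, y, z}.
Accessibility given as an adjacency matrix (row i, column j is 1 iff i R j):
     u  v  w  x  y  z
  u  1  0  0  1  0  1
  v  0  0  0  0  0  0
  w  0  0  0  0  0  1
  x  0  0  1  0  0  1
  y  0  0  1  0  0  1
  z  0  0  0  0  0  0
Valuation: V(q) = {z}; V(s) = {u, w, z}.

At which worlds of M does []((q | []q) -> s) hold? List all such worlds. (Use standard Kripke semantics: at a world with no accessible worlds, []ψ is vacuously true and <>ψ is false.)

Recall that []ψ holds at a world iff ψ holds at every accessible world, and <>ψ holds iff ψ holds at some accessible world.
Let φ = []((q | []q) -> s). Evaluate φ at each world:
  u (successors {u, x, z}): φ is true.
  v (successors ∅): φ is true.
  w (successors {z}): φ is true.
  x (successors {w, z}): φ is true.
  y (successors {w, z}): φ is true.
  z (successors ∅): φ is true.
For instance, at x:
  At x: []((q | []q) -> s) requires (q | []q) -> s at every successor {w, z}.
      At w: q | []q is true, s is true, so (q | []q) -> s is true.
      At z: q | []q is true, s is true, so (q | []q) -> s is true.
  So []((q | []q) -> s) is true at x.
Satisfying worlds: {u, v, w, x, y, z}

u, v, w, x, y, z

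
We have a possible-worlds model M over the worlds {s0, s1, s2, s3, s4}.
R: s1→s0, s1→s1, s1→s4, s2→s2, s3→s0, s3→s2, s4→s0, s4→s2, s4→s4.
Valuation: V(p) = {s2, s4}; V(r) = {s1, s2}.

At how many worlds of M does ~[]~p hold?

4

Let φ = ~[]~p. Evaluate φ at each world:
  s0 (successors ∅): φ is false.
  s1 (successors {s0, s1, s4}): φ is true.
  s2 (successors {s2}): φ is true.
  s3 (successors {s0, s2}): φ is true.
  s4 (successors {s0, s2, s4}): φ is true.
For instance, at s4:
  At s4: []~p is false, so ~[]~p is true.
    At s4: []~p requires ~p at every successor {s0, s2, s4}.
      ~p fails at s2, so []~p is false at s4.
Satisfying worlds: {s1, s2, s3, s4}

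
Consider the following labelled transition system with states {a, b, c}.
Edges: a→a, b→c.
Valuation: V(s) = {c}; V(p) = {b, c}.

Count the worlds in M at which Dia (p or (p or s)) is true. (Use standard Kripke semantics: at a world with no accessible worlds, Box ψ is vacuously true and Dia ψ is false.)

1

Let φ = Dia (p or (p or s)). Evaluate φ at each world:
  a (successors {a}): φ is false.
  b (successors {c}): φ is true.
  c (successors ∅): φ is false.
For instance, at a:
  At a: Dia (p or (p or s)) requires p or (p or s) at some successor in {a}.
    At a: p or (p or s) is false.
  So Dia (p or (p or s)) is false at a.
Satisfying worlds: {b}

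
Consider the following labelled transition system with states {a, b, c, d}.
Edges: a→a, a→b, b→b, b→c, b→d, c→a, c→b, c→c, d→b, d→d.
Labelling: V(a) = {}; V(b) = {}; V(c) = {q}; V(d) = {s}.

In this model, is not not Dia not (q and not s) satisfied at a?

Yes

At a: not Dia not (q and not s) is false, so not not Dia not (q and not s) is true.
  At a: Dia not (q and not s) is true, so not Dia not (q and not s) is false.
    At a: Dia not (q and not s) requires not (q and not s) at some successor in {a, b}.
      not (q and not s) holds at a, so Dia not (q and not s) is true at a.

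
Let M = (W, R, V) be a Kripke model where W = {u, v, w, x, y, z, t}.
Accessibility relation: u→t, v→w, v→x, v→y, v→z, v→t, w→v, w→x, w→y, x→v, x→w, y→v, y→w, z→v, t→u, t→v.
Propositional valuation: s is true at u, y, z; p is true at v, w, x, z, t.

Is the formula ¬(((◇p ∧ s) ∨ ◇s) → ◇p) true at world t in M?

No

Recall that ◇ψ holds at a world iff ψ holds at some accessible world.
At t: ((◇p ∧ s) ∨ ◇s) → ◇p is true, so ¬(((◇p ∧ s) ∨ ◇s) → ◇p) is false.
  At t: (◇p ∧ s) ∨ ◇s is true, ◇p is true, so ((◇p ∧ s) ∨ ◇s) → ◇p is true.
    At t: ◇p ∧ s is false, ◇s is true, so (◇p ∧ s) ∨ ◇s is true.
      At t: ◇p is true, s is false, so ◇p ∧ s is false.
      At t: ◇s requires s at some successor in {u, v}.
        s holds at u, so ◇s is true at t.
    At t: ◇p requires p at some successor in {u, v}.
      p holds at v, so ◇p is true at t.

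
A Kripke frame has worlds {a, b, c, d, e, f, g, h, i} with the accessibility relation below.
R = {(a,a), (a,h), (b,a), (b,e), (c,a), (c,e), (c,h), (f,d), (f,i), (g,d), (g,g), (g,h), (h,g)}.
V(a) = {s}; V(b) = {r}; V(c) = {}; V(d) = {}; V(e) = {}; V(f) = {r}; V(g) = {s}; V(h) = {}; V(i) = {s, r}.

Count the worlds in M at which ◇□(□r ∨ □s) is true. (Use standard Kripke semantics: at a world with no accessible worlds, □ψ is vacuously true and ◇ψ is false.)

Recall that □ψ holds at a world iff ψ holds at every accessible world, and ◇ψ holds iff ψ holds at some accessible world.
Let φ = ◇□(□r ∨ □s). Evaluate φ at each world:
  a (successors {a, h}): φ is false.
  b (successors {a, e}): φ is true.
  c (successors {a, e, h}): φ is true.
  d (successors ∅): φ is false.
  e (successors ∅): φ is false.
  f (successors {d, i}): φ is true.
  g (successors {d, g, h}): φ is true.
  h (successors {g}): φ is false.
  i (successors ∅): φ is false.
For instance, at a:
  At a: ◇□(□r ∨ □s) requires □(□r ∨ □s) at some successor in {a, h}.
    At a: □(□r ∨ □s) is false.
    At h: □(□r ∨ □s) is false.
  So ◇□(□r ∨ □s) is false at a.
Satisfying worlds: {b, c, f, g}

4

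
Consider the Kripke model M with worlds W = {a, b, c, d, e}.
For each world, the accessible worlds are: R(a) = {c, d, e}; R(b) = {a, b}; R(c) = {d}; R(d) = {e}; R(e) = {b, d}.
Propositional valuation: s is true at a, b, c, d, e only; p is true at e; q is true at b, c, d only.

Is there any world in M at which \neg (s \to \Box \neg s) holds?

Yes

Recall that \Box ψ holds at a world iff ψ holds at every accessible world, and \Diamond ψ holds iff ψ holds at some accessible world.
Let φ = \neg (s \to \Box \neg s). Evaluate φ at each world:
  a (successors {c, d, e}): φ is true.
  b (successors {a, b}): φ is true.
  c (successors {d}): φ is true.
  d (successors {e}): φ is true.
  e (successors {b, d}): φ is true.
Detail at a (witness):
  At a: s \to \Box \neg s is false, so \neg (s \to \Box \neg s) is true.
    At a: s is true, \Box \neg s is false, so s \to \Box \neg s is false.
      At a: \Box \neg s requires \neg s at every successor {c, d, e}.
        \neg s fails at c, so \Box \neg s is false at a.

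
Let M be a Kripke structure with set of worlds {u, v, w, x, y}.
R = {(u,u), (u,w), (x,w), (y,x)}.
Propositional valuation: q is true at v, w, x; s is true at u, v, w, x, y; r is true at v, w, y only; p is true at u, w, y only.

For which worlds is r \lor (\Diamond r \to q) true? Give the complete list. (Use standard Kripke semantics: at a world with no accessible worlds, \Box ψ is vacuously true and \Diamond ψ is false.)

v, w, x, y

Let φ = r \lor (\Diamond r \to q). Evaluate φ at each world:
  u (successors {u, w}): φ is false.
  v (successors ∅): φ is true.
  w (successors ∅): φ is true.
  x (successors {w}): φ is true.
  y (successors {x}): φ is true.
For instance, at x:
  At x: r is false, \Diamond r \to q is true, so r \lor (\Diamond r \to q) is true.
    At x: \Diamond r is true, q is true, so \Diamond r \to q is true.
      At x: \Diamond r requires r at some successor in {w}.
        r holds at w, so \Diamond r is true at x.
Satisfying worlds: {v, w, x, y}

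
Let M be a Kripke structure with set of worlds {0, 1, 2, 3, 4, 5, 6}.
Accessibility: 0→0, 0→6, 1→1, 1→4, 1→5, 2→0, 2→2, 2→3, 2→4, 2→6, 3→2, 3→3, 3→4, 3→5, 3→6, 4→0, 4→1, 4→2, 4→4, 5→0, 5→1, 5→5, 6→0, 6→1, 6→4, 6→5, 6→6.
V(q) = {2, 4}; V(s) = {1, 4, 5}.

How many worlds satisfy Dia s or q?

Let φ = Dia s or q. Evaluate φ at each world:
  0 (successors {0, 6}): φ is false.
  1 (successors {1, 4, 5}): φ is true.
  2 (successors {0, 2, 3, 4, 6}): φ is true.
  3 (successors {2, 3, 4, 5, 6}): φ is true.
  4 (successors {0, 1, 2, 4}): φ is true.
  5 (successors {0, 1, 5}): φ is true.
  6 (successors {0, 1, 4, 5, 6}): φ is true.
For instance, at 6:
  At 6: Dia s is true, q is false, so Dia s or q is true.
    At 6: Dia s requires s at some successor in {0, 1, 4, 5, 6}.
      s holds at 1, so Dia s is true at 6.
Satisfying worlds: {1, 2, 3, 4, 5, 6}

6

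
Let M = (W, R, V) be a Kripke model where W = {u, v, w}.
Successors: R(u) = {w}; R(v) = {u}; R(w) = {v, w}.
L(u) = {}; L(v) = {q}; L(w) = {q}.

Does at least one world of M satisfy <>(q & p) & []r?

No

Recall that []ψ holds at a world iff ψ holds at every accessible world, and <>ψ holds iff ψ holds at some accessible world.
Let φ = <>(q & p) & []r. Evaluate φ at each world:
  u (successors {w}): φ is false.
  v (successors {u}): φ is false.
  w (successors {v, w}): φ is false.
For instance, at u:
  At u: <>(q & p) is false, []r is false, so <>(q & p) & []r is false.
    At u: <>(q & p) requires q & p at some successor in {w}.
      At w: q & p is false.
    So <>(q & p) is false at u.
    At u: []r requires r at every successor {w}.
      r fails at w, so []r is false at u.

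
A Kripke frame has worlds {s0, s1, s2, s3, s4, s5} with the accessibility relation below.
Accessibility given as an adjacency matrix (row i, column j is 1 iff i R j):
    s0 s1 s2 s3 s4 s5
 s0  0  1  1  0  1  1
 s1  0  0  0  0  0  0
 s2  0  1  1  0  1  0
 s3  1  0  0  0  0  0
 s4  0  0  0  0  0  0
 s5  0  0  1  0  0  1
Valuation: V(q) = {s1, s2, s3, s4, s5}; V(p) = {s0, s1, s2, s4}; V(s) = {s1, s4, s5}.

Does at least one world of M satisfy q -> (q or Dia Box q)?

Let φ = q -> (q or Dia Box q). Evaluate φ at each world:
  s0 (successors {s1, s2, s4, s5}): φ is true.
  s1 (successors ∅): φ is true.
  s2 (successors {s1, s2, s4}): φ is true.
  s3 (successors {s0}): φ is true.
  s4 (successors ∅): φ is true.
  s5 (successors {s2, s5}): φ is true.
Detail at s0 (witness):
  At s0: q is false, q or Dia Box q is true, so q -> (q or Dia Box q) is true.
    At s0: q is false, Dia Box q is true, so q or Dia Box q is true.
      At s0: Dia Box q requires Box q at some successor in {s1, s2, s4, s5}.
        Box q holds at s1, so Dia Box q is true at s0.

Yes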